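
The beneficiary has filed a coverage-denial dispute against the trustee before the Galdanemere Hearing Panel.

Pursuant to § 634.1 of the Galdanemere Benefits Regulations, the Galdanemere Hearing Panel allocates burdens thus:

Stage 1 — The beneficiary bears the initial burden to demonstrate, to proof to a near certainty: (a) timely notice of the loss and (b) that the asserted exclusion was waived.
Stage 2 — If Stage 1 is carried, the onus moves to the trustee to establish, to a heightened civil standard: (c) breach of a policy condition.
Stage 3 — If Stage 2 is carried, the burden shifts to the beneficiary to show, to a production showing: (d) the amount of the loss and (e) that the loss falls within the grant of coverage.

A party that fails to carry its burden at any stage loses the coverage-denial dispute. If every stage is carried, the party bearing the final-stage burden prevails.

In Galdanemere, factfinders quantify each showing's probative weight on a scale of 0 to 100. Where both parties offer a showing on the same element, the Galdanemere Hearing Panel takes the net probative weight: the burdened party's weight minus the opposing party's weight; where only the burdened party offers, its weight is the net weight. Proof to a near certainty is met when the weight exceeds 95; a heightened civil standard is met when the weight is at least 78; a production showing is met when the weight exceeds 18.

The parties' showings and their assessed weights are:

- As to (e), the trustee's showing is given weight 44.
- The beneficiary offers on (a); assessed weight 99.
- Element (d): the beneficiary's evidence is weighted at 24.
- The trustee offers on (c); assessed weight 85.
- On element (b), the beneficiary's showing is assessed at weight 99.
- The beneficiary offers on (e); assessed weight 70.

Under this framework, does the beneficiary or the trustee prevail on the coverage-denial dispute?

At Stage 1 the beneficiary must meet proof to a near certainty (weight exceeds 95): on (a) the weight is 99, which does exceed 95, so (a) meets the standard; on (b) the weight is 99, > 95, so (b) meets the standard.
  Stage 1 carried; the burden shifts to the trustee.
At Stage 2 the trustee must meet a heightened civil standard (weight is at least 78): on (c) the weight is 85, ≥ 78, so (c) meets the standard.
  All elements met. The burden passes to the beneficiary.
At Stage 3 the beneficiary must meet a production showing (weight exceeds 18): on (d) the weight is 24, which does exceed 18, so (d) meets the standard; on (e) the weight is 70 less the opposing 44 gives net 26, which does exceed 18, so (e) meets the standard.
  The beneficiary carries the last stage.
All stages carried — the beneficiary prevails.

beneficiary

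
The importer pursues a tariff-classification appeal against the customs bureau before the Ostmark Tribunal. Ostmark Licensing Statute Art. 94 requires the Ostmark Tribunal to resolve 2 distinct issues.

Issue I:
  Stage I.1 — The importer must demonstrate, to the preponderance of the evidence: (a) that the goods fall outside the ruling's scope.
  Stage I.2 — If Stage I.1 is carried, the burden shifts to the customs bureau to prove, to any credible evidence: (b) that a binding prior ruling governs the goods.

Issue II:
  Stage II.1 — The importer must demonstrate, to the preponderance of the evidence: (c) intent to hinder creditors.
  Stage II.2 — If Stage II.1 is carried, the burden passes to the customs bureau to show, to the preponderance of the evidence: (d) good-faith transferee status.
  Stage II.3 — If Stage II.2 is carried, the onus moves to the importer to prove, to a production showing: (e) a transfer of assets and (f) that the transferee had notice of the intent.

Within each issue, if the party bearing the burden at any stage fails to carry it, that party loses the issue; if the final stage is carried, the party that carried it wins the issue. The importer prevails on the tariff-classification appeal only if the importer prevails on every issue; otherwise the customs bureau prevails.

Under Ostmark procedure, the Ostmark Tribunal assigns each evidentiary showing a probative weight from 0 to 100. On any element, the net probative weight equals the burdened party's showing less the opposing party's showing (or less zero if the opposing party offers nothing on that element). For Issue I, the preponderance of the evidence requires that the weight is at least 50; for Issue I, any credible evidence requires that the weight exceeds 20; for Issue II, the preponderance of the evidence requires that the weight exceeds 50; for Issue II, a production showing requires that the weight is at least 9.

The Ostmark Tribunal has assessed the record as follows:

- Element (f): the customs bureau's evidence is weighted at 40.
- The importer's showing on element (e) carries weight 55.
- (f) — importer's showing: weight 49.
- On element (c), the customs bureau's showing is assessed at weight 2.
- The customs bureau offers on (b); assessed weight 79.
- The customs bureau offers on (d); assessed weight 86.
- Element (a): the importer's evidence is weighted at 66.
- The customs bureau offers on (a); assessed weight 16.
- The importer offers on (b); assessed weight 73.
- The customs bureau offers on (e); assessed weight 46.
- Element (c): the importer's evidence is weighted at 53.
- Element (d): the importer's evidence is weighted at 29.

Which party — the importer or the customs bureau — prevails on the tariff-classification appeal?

importer

— Issue I —
Stage I.1 — burden on importer; standard: the preponderance of the evidence (weight is at least 50).
    (a): 66 − 16 = 50 ≥ 50 [met]
  Stage I.1 is satisfied; the onus moves to the customs bureau.
Stage I.2 — burden on customs bureau; standard: any credible evidence (weight exceeds 20).
    (b): 79 − 73 = 6 ≤ 20 [not met]
  Not every element is met, so the customs bureau fails to carry Stage I.2.
The importer prevails on this issue.
— Issue II —
At Stage II.1 the importer must meet the preponderance of the evidence (weight exceeds 50): on (c) the weight is 53 less the opposing 2 gives net 51, > 50, so (c) meets the standard.
  The importer carries Stage II.1; the customs bureau now bears the burden.
At Stage II.2 the customs bureau must meet the preponderance of the evidence (weight exceeds 50): on (d) the weight is 86 less the opposing 29 gives net 57, > 50, so (d) meets the standard.
  Stage II.2 carried; the burden shifts to the importer.
At Stage II.3 the importer must meet a production showing (weight is at least 9): on (e) the weight is 55 less the opposing 46 gives net 9, which does reach 9, so (e) meets the standard; on (f) the weight is 49 less the opposing 40 gives net 9, ≥ 9, so (f) meets the standard.
  Stage II.3 carried; the final stage is satisfied.
All stages carried — the importer prevails on this issue.
Per-issue: Issue I → importer; Issue II → importer. The importer must prevail on every issue; overall, the importer prevails.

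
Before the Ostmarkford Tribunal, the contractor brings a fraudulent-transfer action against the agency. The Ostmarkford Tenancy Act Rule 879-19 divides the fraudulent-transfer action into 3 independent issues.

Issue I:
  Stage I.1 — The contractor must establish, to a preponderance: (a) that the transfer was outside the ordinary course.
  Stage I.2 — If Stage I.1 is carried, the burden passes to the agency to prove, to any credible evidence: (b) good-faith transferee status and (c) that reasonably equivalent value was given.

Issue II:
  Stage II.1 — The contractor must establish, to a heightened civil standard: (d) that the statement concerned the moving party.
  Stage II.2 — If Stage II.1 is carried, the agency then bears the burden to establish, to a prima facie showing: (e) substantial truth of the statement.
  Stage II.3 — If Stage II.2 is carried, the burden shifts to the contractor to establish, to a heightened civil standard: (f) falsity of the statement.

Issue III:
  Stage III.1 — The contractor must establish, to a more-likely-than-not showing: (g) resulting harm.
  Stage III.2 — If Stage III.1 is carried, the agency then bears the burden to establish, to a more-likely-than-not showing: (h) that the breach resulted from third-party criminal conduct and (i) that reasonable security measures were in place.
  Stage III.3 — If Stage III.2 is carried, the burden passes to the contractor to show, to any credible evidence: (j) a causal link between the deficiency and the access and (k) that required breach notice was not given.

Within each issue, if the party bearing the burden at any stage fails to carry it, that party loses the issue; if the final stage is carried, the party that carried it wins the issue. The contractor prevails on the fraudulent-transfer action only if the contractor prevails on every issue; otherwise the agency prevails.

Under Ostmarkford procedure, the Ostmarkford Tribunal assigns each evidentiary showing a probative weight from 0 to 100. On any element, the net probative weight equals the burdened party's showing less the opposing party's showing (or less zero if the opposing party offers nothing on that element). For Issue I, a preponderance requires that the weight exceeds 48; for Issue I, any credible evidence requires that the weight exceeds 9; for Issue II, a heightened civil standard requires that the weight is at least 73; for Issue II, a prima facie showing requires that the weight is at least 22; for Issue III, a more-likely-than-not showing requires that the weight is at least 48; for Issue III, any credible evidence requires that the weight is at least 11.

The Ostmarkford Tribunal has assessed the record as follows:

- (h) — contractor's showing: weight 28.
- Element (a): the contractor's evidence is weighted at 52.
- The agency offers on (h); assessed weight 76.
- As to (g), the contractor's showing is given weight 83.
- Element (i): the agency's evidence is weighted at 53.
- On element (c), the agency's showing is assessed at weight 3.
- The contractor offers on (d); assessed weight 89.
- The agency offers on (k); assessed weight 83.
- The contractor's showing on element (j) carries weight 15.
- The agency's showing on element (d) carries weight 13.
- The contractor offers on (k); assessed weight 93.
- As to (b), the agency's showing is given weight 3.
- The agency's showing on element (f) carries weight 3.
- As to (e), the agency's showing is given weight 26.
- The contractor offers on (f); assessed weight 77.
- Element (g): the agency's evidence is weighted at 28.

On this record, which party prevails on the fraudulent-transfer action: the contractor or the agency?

— Issue I —
Stage I.1 (contractor, a preponderance, weight exceeds 48): (a) 52 > 48 — meets.
  All elements met. The burden passes to the agency.
Stage I.2 (agency, any credible evidence, weight exceeds 9): (b) 3 ≤ 9 — fails; (c) 3 ≤ 9 — fails.
  Not every element is met, so the agency fails to carry Stage I.2.
The contractor prevails on this issue.
— Issue II —
At Stage II.1 the contractor must meet a heightened civil standard (weight is at least 73): on (d) the weight is 89 less the opposing 13 gives net 76, which does reach 73, so (d) meets the standard.
  All elements met. The burden passes to the agency.
At Stage II.2 the agency must meet a prima facie showing (weight is at least 22): on (e) the weight is 26, which does reach 22, so (e) meets the standard.
  Stage II.2 is satisfied; the onus moves to the contractor.
At Stage II.3 the contractor must meet a heightened civil standard (weight is at least 73): on (f) the weight is 77 less the opposing 3 gives net 74, ≥ 73, so (f) meets the standard.
  All elements met at the final stage.
All stages carried — the contractor prevails on this issue.
— Issue III —
Stage III.1 — burden on contractor; standard: a more-likely-than-not showing (weight is at least 48).
    (g): 83 − 28 = 55 ≥ 48 [met]
  All elements met. The burden passes to the agency.
Stage III.2 — burden on agency; standard: a more-likely-than-not showing (weight is at least 48).
    (h): 76 − 28 = 48 ≥ 48 [met]
    (i): 53 ≥ 48 [met]
  Stage III.2 carried; the burden shifts to the contractor.
Stage III.3 — burden on contractor; standard: any credible evidence (weight is at least 11).
    (j): 15 ≥ 11 [met]
    (k): 93 − 83 = 10 < 11 [not met]
  Not every element is met, so the contractor fails to carry Stage III.3.
So the agency prevails on this issue.
Per-issue: Issue I → contractor; Issue II → contractor; Issue III → agency. The contractor must prevail on every issue; overall, the agency prevails.

agency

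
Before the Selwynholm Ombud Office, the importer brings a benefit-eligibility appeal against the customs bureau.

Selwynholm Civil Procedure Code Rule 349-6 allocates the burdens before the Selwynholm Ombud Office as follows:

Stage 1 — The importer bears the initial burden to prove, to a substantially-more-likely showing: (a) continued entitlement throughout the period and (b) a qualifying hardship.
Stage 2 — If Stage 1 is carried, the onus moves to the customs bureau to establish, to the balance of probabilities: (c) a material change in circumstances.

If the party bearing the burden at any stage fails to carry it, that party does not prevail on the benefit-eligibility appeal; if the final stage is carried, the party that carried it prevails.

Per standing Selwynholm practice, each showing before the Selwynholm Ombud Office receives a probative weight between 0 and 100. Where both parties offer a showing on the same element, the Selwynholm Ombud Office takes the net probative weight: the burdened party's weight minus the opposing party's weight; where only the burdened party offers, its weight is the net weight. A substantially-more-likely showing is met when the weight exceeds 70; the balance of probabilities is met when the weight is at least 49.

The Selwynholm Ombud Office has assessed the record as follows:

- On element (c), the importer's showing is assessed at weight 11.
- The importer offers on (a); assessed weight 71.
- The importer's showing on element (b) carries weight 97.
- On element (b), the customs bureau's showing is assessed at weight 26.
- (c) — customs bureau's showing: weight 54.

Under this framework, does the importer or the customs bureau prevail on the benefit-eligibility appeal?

importer

Stage 1 (importer, a substantially-more-likely showing, weight exceeds 70): (a) 71 > 70 — meets; (b) net 97−26=71 > 70 — meets.
  The importer carries Stage 1; the customs bureau now bears the burden.
Stage 2 (customs bureau, the balance of probabilities, weight is at least 49): (c) net 54−11=43 < 49 — fails.
  Stage 2 not carried; the customs bureau fails its burden.
So the importer prevails.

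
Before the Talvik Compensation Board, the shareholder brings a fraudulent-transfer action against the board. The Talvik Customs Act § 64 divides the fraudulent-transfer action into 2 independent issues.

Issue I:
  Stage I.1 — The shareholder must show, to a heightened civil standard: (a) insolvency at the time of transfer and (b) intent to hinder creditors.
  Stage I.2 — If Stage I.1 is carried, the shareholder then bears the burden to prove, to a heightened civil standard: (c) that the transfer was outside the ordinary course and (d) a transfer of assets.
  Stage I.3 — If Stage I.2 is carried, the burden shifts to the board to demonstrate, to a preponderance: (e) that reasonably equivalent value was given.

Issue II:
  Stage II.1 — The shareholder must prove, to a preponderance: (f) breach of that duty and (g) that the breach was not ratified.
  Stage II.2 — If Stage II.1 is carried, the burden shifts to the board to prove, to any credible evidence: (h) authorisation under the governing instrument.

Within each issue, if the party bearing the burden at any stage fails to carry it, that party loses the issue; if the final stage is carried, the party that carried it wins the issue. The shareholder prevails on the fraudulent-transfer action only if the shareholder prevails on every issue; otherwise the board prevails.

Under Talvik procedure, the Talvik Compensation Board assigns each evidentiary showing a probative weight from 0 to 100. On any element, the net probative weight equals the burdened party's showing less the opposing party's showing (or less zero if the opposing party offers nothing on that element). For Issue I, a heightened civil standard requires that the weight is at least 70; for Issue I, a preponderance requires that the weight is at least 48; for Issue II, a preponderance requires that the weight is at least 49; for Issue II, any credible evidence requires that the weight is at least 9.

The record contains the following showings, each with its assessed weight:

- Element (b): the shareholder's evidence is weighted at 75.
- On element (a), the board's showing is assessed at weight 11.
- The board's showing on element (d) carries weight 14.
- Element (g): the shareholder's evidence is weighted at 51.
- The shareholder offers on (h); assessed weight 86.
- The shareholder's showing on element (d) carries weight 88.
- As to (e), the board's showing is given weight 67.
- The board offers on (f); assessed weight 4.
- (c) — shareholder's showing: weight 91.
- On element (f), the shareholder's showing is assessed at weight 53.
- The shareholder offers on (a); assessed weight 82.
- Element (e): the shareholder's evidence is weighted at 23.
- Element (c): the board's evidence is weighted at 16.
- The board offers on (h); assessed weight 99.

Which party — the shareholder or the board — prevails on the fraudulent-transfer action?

— Issue I —
Stage I.1 (shareholder, a heightened civil standard, weight is at least 70): (a) net 82−11=71 ≥ 70 — meets; (b) 75 ≥ 70 — meets.
  All elements met. The shareholder retains the burden for Stage I.2.
Stage I.2 (shareholder, a heightened civil standard, weight is at least 70): (c) net 91−16=75 ≥ 70 — meets; (d) net 88−14=74 ≥ 70 — meets.
  The shareholder carries Stage I.2; the board now bears the burden.
Stage I.3 (board, a preponderance, weight is at least 48): (e) net 67−23=44 < 48 — fails.
  The board does not carry Stage I.3.
The analysis ends at Stage I.3; the shareholder prevails on this issue.
— Issue II —
Stage II.1 (shareholder, a preponderance, weight is at least 49): (f) net 53−4=49 ≥ 49 — meets; (g) 51 ≥ 49 — meets.
  Stage II.1 is satisfied; the onus moves to the board.
Stage II.2 (board, any credible evidence, weight is at least 9): (h) net 99−86=13 ≥ 9 — meets.
  All elements met at the final stage.
Every stage carried; the board prevails on this issue.
Per-issue: Issue I → shareholder; Issue II → board. The shareholder must prevail on every issue; overall, the board prevails.

board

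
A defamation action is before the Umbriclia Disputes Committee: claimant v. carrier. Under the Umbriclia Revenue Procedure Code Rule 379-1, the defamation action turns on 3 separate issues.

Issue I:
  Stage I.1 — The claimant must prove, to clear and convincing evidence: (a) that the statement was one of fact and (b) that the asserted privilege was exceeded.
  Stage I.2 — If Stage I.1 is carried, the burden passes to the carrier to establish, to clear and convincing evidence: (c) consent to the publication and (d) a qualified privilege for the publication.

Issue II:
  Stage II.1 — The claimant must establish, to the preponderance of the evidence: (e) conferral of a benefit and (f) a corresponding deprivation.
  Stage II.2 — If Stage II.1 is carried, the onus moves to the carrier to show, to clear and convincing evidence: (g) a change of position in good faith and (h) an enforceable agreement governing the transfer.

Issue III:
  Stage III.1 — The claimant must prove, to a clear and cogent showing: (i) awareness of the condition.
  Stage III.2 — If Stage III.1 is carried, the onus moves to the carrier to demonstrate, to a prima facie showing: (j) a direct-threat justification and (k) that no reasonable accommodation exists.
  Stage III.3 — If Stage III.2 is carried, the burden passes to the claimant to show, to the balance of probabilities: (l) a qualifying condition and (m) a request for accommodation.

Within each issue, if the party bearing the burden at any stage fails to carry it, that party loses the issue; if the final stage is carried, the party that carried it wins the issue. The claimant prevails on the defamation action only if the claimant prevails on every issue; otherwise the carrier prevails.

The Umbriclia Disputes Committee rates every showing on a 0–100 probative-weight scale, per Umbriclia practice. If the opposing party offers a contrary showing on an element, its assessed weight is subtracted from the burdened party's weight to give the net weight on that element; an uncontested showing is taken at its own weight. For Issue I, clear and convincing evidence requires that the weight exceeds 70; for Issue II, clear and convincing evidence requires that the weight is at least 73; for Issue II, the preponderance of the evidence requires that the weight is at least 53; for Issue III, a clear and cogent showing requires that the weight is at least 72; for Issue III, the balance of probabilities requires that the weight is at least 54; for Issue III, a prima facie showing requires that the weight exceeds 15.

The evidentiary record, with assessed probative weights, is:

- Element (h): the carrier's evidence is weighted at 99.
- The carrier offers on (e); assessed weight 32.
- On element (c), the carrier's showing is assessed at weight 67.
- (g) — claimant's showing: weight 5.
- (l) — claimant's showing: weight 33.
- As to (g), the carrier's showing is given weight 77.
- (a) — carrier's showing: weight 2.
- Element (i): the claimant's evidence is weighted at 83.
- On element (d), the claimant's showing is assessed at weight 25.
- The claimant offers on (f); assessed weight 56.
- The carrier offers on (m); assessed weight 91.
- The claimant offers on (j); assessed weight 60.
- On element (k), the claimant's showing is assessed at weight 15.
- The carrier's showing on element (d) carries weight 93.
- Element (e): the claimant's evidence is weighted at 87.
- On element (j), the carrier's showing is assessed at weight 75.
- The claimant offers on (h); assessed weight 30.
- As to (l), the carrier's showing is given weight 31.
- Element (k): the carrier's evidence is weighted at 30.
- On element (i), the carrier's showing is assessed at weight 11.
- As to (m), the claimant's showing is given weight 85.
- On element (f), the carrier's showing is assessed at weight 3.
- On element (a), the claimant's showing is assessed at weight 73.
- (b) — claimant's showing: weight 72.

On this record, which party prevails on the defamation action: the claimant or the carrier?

— Issue I —
At Stage I.1 the claimant must meet clear and convincing evidence (weight exceeds 70): on (a) the weight is 73 less the opposing 2 gives net 71, which does exceed 70, so (a) meets the standard; on (b) the weight is 72, > 70, so (b) meets the standard.
  Stage I.1 is satisfied; the onus moves to the carrier.
At Stage I.2 the carrier must meet clear and convincing evidence (weight exceeds 70): on (c) the weight is 67, which does not exceed 70, so (c) does not meet the standard; on (d) the weight is 93 less the opposing 25 gives net 68, which does not exceed 70, so (d) does not meet the standard.
  Not every element is met, so the carrier fails to carry Stage I.2.
The claimant prevails on this issue.
— Issue II —
Stage II.1 (claimant, the preponderance of the evidence, weight is at least 53): (e) net 87−32=55 ≥ 53 — meets; (f) net 56−3=53 ≥ 53 — meets.
  Stage II.1 carried; the burden shifts to the carrier.
Stage II.2 (carrier, clear and convincing evidence, weight is at least 73): (g) net 77−5=72 < 73 — fails; (h) net 99−30=69 < 73 — fails.
  The carrier does not carry Stage II.2.
So the claimant prevails on this issue.
— Issue III —
At Stage III.1 the claimant must meet a clear and cogent showing (weight is at least 72): on (i) the weight is 83 less the opposing 11 gives net 72, which does reach 72, so (i) meets the standard.
  All elements met. The burden passes to the carrier.
At Stage III.2 the carrier must meet a prima facie showing (weight exceeds 15): on (j) the weight is 75 less the opposing 60 gives net 15, ≤ 15, so (j) does not meet the standard; on (k) the weight is 30 less the opposing 15 gives net 15, which does not exceed 15, so (k) does not meet the standard.
  Not every element is met, so the carrier fails to carry Stage III.2.
The analysis ends at Stage III.2; the claimant prevails on this issue.
Per-issue: Issue I → claimant; Issue II → claimant; Issue III → claimant. The claimant must prevail on every issue; overall, the claimant prevails.

claimant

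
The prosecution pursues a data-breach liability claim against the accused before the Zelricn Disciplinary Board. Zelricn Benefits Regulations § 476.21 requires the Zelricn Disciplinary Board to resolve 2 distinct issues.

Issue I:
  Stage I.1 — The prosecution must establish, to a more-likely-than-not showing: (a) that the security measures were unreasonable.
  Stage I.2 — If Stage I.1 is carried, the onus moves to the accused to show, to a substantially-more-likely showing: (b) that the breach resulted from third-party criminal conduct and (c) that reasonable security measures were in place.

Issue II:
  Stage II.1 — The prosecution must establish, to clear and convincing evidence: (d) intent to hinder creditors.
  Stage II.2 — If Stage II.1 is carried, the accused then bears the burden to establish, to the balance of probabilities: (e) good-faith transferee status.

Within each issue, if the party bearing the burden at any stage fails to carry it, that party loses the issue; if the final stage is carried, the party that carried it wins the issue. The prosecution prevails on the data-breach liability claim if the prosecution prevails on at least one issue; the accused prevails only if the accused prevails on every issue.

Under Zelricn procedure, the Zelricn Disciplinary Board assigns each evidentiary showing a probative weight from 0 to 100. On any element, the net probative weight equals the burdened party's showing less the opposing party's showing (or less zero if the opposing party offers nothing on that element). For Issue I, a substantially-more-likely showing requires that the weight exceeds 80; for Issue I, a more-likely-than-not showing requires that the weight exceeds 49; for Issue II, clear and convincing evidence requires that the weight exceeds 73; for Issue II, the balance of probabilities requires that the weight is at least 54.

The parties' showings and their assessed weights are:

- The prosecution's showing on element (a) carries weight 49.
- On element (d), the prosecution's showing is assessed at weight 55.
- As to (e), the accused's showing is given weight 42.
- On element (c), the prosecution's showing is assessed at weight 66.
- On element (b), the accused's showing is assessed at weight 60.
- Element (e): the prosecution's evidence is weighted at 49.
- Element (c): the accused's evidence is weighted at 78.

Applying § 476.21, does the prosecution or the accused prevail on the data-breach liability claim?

— Issue I —
Stage I.1 (prosecution, a more-likely-than-not showing, weight exceeds 49): (a) 49 ≤ 49 — fails.
  Not every element is met, so the prosecution fails to carry Stage I.1.
The accused prevails on this issue.
— Issue II —
Stage II.1 (prosecution, clear and convincing evidence, weight exceeds 73): (d) 55 ≤ 73 — fails.
  The prosecution does not carry Stage II.1.
The analysis ends at Stage II.1; the accused prevails on this issue.
Per-issue: Issue I → accused; Issue II → accused. The prosecution must prevail on at least one issue; overall, the accused prevails.

accused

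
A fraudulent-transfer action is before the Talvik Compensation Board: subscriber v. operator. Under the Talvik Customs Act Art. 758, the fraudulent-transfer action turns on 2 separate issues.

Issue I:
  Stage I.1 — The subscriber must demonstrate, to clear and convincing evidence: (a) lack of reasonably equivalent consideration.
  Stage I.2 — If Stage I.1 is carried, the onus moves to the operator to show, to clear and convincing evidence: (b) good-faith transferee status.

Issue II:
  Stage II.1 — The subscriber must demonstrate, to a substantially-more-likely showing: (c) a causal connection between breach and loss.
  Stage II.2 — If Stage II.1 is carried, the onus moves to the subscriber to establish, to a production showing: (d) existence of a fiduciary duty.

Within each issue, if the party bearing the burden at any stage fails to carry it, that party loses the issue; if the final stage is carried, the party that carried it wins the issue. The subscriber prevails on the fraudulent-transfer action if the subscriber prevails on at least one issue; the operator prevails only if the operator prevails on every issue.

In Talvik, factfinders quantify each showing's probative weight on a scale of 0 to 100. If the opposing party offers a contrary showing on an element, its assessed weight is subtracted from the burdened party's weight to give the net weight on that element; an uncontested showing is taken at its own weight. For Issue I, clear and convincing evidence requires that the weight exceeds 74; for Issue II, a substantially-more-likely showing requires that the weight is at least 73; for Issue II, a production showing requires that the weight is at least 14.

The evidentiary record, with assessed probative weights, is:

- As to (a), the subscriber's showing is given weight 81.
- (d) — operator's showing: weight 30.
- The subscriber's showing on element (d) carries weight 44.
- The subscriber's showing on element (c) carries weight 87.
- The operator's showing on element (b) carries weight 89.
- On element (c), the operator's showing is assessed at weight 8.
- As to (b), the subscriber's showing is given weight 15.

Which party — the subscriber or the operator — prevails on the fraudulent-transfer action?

— Issue I —
Stage I.1 — burden on subscriber; standard: clear and convincing evidence (weight exceeds 74).
    (a): 81 > 74 [met]
  Stage I.1 carried; the burden shifts to the operator.
Stage I.2 — burden on operator; standard: clear and convincing evidence (weight exceeds 74).
    (b): 89 − 15 = 74 ≤ 74 [not met]
  The operator does not carry Stage I.2.
The analysis ends at Stage I.2; the subscriber prevails on this issue.
— Issue II —
Stage II.1 — burden on subscriber; standard: a substantially-more-likely showing (weight is at least 73).
    (c): 87 − 8 = 79 ≥ 73 [met]
  Stage II.1 is satisfied; the subscriber continues to bear the burden.
Stage II.2 — burden on subscriber; standard: a production showing (weight is at least 14).
    (d): 44 − 30 = 14 ≥ 14 [met]
  The subscriber carries the last stage.
With every stage satisfied, the subscriber prevails on this issue.
Per-issue: Issue I → subscriber; Issue II → subscriber. The subscriber must prevail on at least one issue; overall, the subscriber prevails.

subscriber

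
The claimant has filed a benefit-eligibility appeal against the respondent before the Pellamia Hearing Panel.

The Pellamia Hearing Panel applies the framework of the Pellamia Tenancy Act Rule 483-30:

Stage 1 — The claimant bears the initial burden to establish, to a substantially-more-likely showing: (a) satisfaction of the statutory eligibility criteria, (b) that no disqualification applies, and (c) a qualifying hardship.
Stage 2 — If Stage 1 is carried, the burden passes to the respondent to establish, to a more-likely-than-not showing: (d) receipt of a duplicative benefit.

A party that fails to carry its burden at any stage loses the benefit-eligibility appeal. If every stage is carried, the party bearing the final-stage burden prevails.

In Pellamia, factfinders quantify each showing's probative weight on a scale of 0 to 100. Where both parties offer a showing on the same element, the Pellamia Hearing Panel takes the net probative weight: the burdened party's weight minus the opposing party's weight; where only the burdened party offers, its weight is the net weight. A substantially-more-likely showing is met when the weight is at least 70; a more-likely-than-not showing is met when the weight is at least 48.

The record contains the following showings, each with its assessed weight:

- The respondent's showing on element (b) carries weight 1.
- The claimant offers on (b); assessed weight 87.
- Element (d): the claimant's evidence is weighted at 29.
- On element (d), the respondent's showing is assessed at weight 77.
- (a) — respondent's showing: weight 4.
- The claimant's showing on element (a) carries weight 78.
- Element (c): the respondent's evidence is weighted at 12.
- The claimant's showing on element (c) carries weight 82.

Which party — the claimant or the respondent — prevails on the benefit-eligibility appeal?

respondent

Stage 1 (claimant, a substantially-more-likely showing, weight is at least 70): (a) net 78−4=74 ≥ 70 — meets; (b) net 87−1=86 ≥ 70 — meets; (c) net 82−12=70 ≥ 70 — meets.
  The claimant carries Stage 1; the respondent now bears the burden.
Stage 2 (respondent, a more-likely-than-not showing, weight is at least 48): (d) net 77−29=48 ≥ 48 — meets.
  Stage 2 carried; the final stage is satisfied.
All stages carried — the respondent prevails.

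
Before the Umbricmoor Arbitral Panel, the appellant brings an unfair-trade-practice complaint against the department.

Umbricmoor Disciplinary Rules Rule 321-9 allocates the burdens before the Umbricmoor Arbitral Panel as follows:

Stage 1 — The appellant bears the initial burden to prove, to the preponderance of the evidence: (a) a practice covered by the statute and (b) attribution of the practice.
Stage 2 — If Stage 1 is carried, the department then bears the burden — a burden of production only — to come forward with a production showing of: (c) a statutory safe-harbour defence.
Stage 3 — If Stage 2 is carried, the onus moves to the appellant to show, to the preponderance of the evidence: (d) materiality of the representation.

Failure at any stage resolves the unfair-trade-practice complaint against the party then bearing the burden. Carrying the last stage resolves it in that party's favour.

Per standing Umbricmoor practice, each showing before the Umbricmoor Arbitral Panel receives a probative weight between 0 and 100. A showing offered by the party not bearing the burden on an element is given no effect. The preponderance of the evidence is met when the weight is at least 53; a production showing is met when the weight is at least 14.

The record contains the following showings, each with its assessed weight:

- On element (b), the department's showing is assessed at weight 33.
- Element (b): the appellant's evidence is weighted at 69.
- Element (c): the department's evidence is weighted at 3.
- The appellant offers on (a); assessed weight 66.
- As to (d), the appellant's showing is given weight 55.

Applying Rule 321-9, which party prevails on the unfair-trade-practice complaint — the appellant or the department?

Stage 1 — burden on appellant; standard: the preponderance of the evidence (weight is at least 53).
    (a): 66 ≥ 53 [met]
    (b): 69 (department's 33 disregarded) ≥ 53 [met]
  All elements met. The burden passes to the department.
Stage 2 — burden on department; standard: a production showing (weight is at least 14).
    (c): 3 < 14 [not met]
  The department does not carry Stage 2.
So the appellant prevails.

appellant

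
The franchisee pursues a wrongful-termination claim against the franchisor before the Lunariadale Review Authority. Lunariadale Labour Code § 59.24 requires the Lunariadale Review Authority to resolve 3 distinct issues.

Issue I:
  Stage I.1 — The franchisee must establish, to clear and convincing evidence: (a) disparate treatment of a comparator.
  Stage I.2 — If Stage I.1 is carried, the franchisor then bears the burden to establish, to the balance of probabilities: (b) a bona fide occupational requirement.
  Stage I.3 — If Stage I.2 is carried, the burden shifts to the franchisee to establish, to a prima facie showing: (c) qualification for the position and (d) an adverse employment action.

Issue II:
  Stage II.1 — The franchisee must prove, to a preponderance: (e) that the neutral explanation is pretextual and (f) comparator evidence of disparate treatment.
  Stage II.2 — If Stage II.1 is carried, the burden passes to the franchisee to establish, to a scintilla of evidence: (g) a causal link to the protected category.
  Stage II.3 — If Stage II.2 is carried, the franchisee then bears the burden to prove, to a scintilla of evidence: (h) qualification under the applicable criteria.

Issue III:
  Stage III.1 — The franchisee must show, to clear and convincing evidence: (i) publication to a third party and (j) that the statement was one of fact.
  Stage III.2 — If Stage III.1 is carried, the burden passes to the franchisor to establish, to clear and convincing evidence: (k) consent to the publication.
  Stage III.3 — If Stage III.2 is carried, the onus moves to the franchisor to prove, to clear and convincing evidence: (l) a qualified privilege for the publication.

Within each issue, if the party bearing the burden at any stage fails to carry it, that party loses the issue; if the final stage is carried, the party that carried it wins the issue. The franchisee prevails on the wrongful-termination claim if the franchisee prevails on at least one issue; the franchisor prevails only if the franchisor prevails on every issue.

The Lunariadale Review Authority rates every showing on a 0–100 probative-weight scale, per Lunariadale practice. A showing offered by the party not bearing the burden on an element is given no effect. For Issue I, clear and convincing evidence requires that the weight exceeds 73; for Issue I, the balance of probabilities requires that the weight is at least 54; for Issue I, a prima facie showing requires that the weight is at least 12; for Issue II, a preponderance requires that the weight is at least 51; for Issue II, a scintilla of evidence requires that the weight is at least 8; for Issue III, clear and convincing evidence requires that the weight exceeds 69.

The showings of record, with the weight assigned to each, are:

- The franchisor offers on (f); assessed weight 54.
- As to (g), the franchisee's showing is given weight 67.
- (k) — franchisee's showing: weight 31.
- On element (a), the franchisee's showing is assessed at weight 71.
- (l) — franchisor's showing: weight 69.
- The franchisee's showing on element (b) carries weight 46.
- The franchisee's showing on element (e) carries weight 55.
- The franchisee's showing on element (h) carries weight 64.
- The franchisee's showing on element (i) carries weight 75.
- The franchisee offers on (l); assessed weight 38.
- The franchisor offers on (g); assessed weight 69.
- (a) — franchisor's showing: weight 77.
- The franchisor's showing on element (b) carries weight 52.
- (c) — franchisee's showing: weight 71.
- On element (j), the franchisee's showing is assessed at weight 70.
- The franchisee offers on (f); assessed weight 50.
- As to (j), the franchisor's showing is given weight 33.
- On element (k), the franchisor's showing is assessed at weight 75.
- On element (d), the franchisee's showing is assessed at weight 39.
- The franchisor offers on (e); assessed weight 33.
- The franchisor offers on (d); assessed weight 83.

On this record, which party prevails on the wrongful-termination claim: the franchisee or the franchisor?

— Issue I —
At Stage I.1 the franchisee must meet clear and convincing evidence (weight exceeds 73): on (a) the weight is 71 (the franchisor's 77 is given no effect), ≤ 73, so (a) does not meet the standard.
  Stage I.1 not carried; the franchisee fails its burden.
So the franchisor prevails on this issue.
— Issue II —
At Stage II.1 the franchisee must meet a preponderance (weight is at least 51): on (e) the weight is 55 (the franchisor's 33 is given no effect), ≥ 51, so (e) meets the standard; on (f) the weight is 50 (the franchisor's 54 is given no effect), < 51, so (f) does not meet the standard.
  Not every element is met, so the franchisee fails to carry Stage II.1.
So the franchisor prevails on this issue.
— Issue III —
Stage III.1 (franchisee, clear and convincing evidence, weight exceeds 69): (i) 75 > 69 — meets; (j) 70 (franchisor's 33 disregarded) > 69 — meets.
  Stage III.1 carried; the burden shifts to the franchisor.
Stage III.2 (franchisor, clear and convincing evidence, weight exceeds 69): (k) 75 (franchisee's 31 disregarded) > 69 — meets.
  Stage III.2 carried; the burden remains with the franchisor.
Stage III.3 (franchisor, clear and convincing evidence, weight exceeds 69): (l) 69 (franchisee's 38 disregarded) ≤ 69 — fails.
  The franchisor does not carry Stage III.3.
The analysis ends at Stage III.3; the franchisee prevails on this issue.
Per-issue: Issue I → franchisor; Issue II → franchisor; Issue III → franchisee. The franchisee must prevail on at least one issue; overall, the franchisee prevails.

franchisee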